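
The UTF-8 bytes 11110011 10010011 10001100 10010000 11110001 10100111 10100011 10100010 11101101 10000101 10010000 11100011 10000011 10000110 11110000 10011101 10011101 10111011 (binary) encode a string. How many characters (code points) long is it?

5

Byte at offset 0: 0xF3 = 11110011 → 4-byte char (#1). Advance 4.
Byte at offset 4: 0xF1 = 11110001 → 4-byte char (#2). Advance 4.
Byte at offset 8: 0xED = 11101101 → 3-byte char (#3). Advance 3.
Byte at offset 11: 0xE3 = 11100011 → 3-byte char (#4). Advance 3.
Byte at offset 14: 0xF0 = 11110000 → 4-byte char (#5). Advance 4.
Reached end at offset 18 after 5 code points.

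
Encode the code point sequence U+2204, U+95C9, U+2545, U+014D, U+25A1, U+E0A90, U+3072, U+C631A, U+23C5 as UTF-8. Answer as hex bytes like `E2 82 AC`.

U+2204: 3-byte form → E2 88 84.
U+95C9: 3-byte form → E9 97 89.
U+2545: 3-byte form → E2 95 85.
U+014D: 2-byte form → C5 8D.
U+25A1: 3-byte form → E2 96 A1.
U+E0A90: 4-byte form → F3 A0 AA 90.
U+3072: 3-byte form → E3 81 B2.
U+C631A: 4-byte form → F3 86 8C 9A.
U+23C5: 3-byte form → E2 8F 85.
Concatenated (28 bytes): E2 88 84 E9 97 89 E2 95 85 C5 8D E2 96 A1 F3 A0 AA 90 E3 81 B2 F3 86 8C 9A E2 8F 85.

E2 88 84 E9 97 89 E2 95 85 C5 8D E2 96 A1 F3 A0 AA 90 E3 81 B2 F3 86 8C 9A E2 8F 85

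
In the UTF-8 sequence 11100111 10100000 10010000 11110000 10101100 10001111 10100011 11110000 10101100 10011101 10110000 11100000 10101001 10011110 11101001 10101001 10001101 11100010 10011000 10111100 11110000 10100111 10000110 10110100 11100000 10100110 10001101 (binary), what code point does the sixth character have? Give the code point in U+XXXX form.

Offset 0: leading byte 0xE7 = 11100111 → 3-byte char #1 = E7 A0 90.
Offset 3: leading byte 0xF0 = 11110000 → 4-byte char #2 = F0 AC 8F A3.
Offset 7: leading byte 0xF0 = 11110000 → 4-byte char #3 = F0 AC 9D B0.
Offset 11: leading byte 0xE0 = 11100000 → 3-byte char #4 = E0 A9 9E.
Offset 14: leading byte 0xE9 = 11101001 → 3-byte char #5 = E9 A9 8D.
Offset 17: leading byte 0xE2 = 11100010 → 3-byte char #6 = E2 98 BC.
Leading byte 0xE2 = 11100010 matches 1110xxxx → 3-byte sequence.
Byte 1: 0xE2 = 11100010, payload 0010 (4 bits).
Byte 2: 0x98 = 10011000 (10xxxxxx ✓), payload 011000.
Byte 3: 0xBC = 10111100 (10xxxxxx ✓), payload 111100.
Concatenate: 0010011000111100 = 0x263C (16 bits → U+263C).

U+263C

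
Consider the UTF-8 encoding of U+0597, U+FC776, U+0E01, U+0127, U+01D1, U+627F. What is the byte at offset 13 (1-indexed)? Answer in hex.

1-indexed offset 13 is 0-indexed offset 12.
U+0597 → 2-byte form D6 97 at offsets 0–1.
U+FC776 → 4-byte form F3 BC 9D B6 at offsets 2–5.
U+0E01 → 3-byte form E0 B8 81 at offsets 6–8.
U+0127 → 2-byte form C4 A7 at offsets 9–10.
U+01D1 → 2-byte form C7 91 at offsets 11–12.
Offset 12 falls in char 5's range; it's byte 2 of C7 91 = 0x91.

0x91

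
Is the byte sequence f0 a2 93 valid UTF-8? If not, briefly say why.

Leading byte 0xF0 = 11110000 → 4-byte form, but only 3 bytes are present.

invalid (sequence truncated)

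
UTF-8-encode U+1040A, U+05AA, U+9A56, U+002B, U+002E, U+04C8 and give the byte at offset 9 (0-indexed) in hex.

U+1040A → 4-byte form F0 90 90 8A at offsets 0–3.
U+05AA → 2-byte form D6 AA at offsets 4–5.
U+9A56 → 3-byte form E9 A9 96 at offsets 6–8.
U+002B → 1-byte form 2B at offsets 9–9.
Offset 9 falls in char 4's range; it's byte 1 of 2B = 0x2B.

0x2B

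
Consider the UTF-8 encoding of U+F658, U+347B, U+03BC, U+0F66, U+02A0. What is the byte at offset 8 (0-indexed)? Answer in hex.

0xE0

U+F658 → 3-byte form EF 99 98 at offsets 0–2.
U+347B → 3-byte form E3 91 BB at offsets 3–5.
U+03BC → 2-byte form CE BC at offsets 6–7.
U+0F66 → 3-byte form E0 BD A6 at offsets 8–10.
Offset 8 falls in char 4's range; it's byte 1 of E0 BD A6 = 0xE0.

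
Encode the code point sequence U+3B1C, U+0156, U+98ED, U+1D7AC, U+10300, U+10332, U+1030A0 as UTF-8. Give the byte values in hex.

U+3B1C: 3-byte form → E3 AC 9C.
U+0156: 2-byte form → C5 96.
U+98ED: 3-byte form → E9 A3 AD.
U+1D7AC: 4-byte form → F0 9D 9E AC.
U+10300: 4-byte form → F0 90 8C 80.
U+10332: 4-byte form → F0 90 8C B2.
U+1030A0: 4-byte form → F4 83 82 A0.
Concatenated (24 bytes): E3 AC 9C C5 96 E9 A3 AD F0 9D 9E AC F0 90 8C 80 F0 90 8C B2 F4 83 82 A0.

E3 AC 9C C5 96 E9 A3 AD F0 9D 9E AC F0 90 8C 80 F0 90 8C B2 F4 83 82 A0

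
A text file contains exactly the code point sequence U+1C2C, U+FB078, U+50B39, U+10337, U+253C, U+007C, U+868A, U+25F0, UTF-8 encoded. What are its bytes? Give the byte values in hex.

U+1C2C: 3-byte form → E1 B0 AC.
U+FB078: 4-byte form → F3 BB 81 B8.
U+50B39: 4-byte form → F1 90 AC B9.
U+10337: 4-byte form → F0 90 8C B7.
U+253C: 3-byte form → E2 94 BC.
U+007C: 1-byte form → 7C.
U+868A: 3-byte form → E8 9A 8A.
U+25F0: 3-byte form → E2 97 B0.
Concatenated (25 bytes): E1 B0 AC F3 BB 81 B8 F1 90 AC B9 F0 90 8C B7 E2 94 BC 7C E8 9A 8A E2 97 B0.

E1 B0 AC F3 BB 81 B8 F1 90 AC B9 F0 90 8C B7 E2 94 BC 7C E8 9A 8A E2 97 B0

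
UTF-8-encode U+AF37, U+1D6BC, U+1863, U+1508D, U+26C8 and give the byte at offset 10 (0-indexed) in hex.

0xF0

U+AF37 → 3-byte form EA BC B7 at offsets 0–2.
U+1D6BC → 4-byte form F0 9D 9A BC at offsets 3–6.
U+1863 → 3-byte form E1 A1 A3 at offsets 7–9.
U+1508D → 4-byte form F0 95 82 8D at offsets 10–13.
Offset 10 falls in char 4's range; it's byte 1 of F0 95 82 8D = 0xF0.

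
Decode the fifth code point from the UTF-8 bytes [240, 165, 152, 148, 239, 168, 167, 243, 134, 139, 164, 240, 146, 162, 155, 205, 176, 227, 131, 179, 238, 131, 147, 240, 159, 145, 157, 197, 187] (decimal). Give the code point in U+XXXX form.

U+0370

Offset 0: leading byte 0xF0 = 11110000 → 4-byte char #1 = F0 A5 98 94.
Offset 4: leading byte 0xEF = 11101111 → 3-byte char #2 = EF A8 A7.
Offset 7: leading byte 0xF3 = 11110011 → 4-byte char #3 = F3 86 8B A4.
Offset 11: leading byte 0xF0 = 11110000 → 4-byte char #4 = F0 92 A2 9B.
Offset 15: leading byte 0xCD = 11001101 → 2-byte char #5 = CD B0.
Leading byte 0xCD = 11001101 matches 110xxxxx → 2-byte sequence.
Byte 1: 0xCD = 11001101, payload 01101 (5 bits).
Byte 2: 0xB0 = 10110000 (10xxxxxx ✓), payload 110000.
Concatenate: 01101110000 = 0x370 (11 bits → U+0370).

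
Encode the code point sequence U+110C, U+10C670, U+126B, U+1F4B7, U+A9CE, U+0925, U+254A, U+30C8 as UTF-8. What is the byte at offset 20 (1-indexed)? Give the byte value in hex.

1-indexed offset 20 is 0-indexed offset 19.
U+110C → 3-byte form E1 84 8C at offsets 0–2.
U+10C670 → 4-byte form F4 8C 99 B0 at offsets 3–6.
U+126B → 3-byte form E1 89 AB at offsets 7–9.
U+1F4B7 → 4-byte form F0 9F 92 B7 at offsets 10–13.
U+A9CE → 3-byte form EA A7 8E at offsets 14–16.
U+0925 → 3-byte form E0 A4 A5 at offsets 17–19.
Offset 19 falls in char 6's range; it's byte 3 of E0 A4 A5 = 0xA5.

0xA5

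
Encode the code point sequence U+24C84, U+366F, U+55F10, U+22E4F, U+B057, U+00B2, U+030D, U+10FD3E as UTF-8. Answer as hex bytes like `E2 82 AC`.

U+24C84: 4-byte form → F0 A4 B2 84.
U+366F: 3-byte form → E3 99 AF.
U+55F10: 4-byte form → F1 95 BC 90.
U+22E4F: 4-byte form → F0 A2 B9 8F.
U+B057: 3-byte form → EB 81 97.
U+00B2: 2-byte form → C2 B2.
U+030D: 2-byte form → CC 8D.
U+10FD3E: 4-byte form → F4 8F B4 BE.
Concatenated (26 bytes): F0 A4 B2 84 E3 99 AF F1 95 BC 90 F0 A2 B9 8F EB 81 97 C2 B2 CC 8D F4 8F B4 BE.

F0 A4 B2 84 E3 99 AF F1 95 BC 90 F0 A2 B9 8F EB 81 97 C2 B2 CC 8D F4 8F B4 BE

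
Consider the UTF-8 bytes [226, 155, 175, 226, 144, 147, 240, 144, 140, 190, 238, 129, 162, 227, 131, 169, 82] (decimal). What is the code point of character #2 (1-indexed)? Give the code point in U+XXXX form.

U+2413

Offset 0: leading byte 0xE2 = 11100010 → 3-byte char #1 = E2 9B AF.
Offset 3: leading byte 0xE2 = 11100010 → 3-byte char #2 = E2 90 93.
Leading byte 0xE2 = 11100010 matches 1110xxxx → 3-byte sequence.
Byte 1: 0xE2 = 11100010, payload 0010 (4 bits).
Byte 2: 0x90 = 10010000 (10xxxxxx ✓), payload 010000.
Byte 3: 0x93 = 10010011 (10xxxxxx ✓), payload 010011.
Concatenate: 0010010000010011 = 0x2413 (16 bits → U+2413).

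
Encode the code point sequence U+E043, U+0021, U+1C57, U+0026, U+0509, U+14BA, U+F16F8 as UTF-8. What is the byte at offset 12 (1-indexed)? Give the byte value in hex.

0x92

1-indexed offset 12 is 0-indexed offset 11.
U+E043 → 3-byte form EE 81 83 at offsets 0–2.
U+0021 → 1-byte form 21 at offsets 3–3.
U+1C57 → 3-byte form E1 B1 97 at offsets 4–6.
U+0026 → 1-byte form 26 at offsets 7–7.
U+0509 → 2-byte form D4 89 at offsets 8–9.
U+14BA → 3-byte form E1 92 BA at offsets 10–12.
Offset 11 falls in char 6's range; it's byte 2 of E1 92 BA = 0x92.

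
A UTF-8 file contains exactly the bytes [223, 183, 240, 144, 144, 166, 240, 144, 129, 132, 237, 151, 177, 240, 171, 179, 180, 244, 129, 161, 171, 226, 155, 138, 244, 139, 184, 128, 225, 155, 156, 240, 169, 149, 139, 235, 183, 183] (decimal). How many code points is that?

11

Byte at offset 0: 0xDF = 11011111 → 2-byte char (#1). Advance 2.
Byte at offset 2: 0xF0 = 11110000 → 4-byte char (#2). Advance 4.
Byte at offset 6: 0xF0 = 11110000 → 4-byte char (#3). Advance 4.
Byte at offset 10: 0xED = 11101101 → 3-byte char (#4). Advance 3.
Byte at offset 13: 0xF0 = 11110000 → 4-byte char (#5). Advance 4.
Byte at offset 17: 0xF4 = 11110100 → 4-byte char (#6). Advance 4.
Byte at offset 21: 0xE2 = 11100010 → 3-byte char (#7). Advance 3.
Byte at offset 24: 0xF4 = 11110100 → 4-byte char (#8). Advance 4.
Byte at offset 28: 0xE1 = 11100001 → 3-byte char (#9). Advance 3.
Byte at offset 31: 0xF0 = 11110000 → 4-byte char (#10). Advance 4.
Byte at offset 35: 0xEB = 11101011 → 3-byte char (#11). Advance 3.
Reached end at offset 38 after 11 code points.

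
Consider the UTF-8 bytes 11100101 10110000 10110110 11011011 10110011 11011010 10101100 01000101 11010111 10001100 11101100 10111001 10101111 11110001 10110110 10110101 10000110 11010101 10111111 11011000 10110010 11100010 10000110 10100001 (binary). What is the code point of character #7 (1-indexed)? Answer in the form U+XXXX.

Offset 0: leading byte 0xE5 = 11100101 → 3-byte char #1 = E5 B0 B6.
Offset 3: leading byte 0xDB = 11011011 → 2-byte char #2 = DB B3.
Offset 5: leading byte 0xDA = 11011010 → 2-byte char #3 = DA AC.
Offset 7: leading byte 0x45 = 01000101 → 1-byte char #4 = 45.
Offset 8: leading byte 0xD7 = 11010111 → 2-byte char #5 = D7 8C.
Offset 10: leading byte 0xEC = 11101100 → 3-byte char #6 = EC B9 AF.
Offset 13: leading byte 0xF1 = 11110001 → 4-byte char #7 = F1 B6 B5 86.
Leading byte 0xF1 = 11110001 matches 11110xxx → 4-byte sequence.
Byte 1: 0xF1 = 11110001, payload 001 (3 bits).
Byte 2: 0xB6 = 10110110 (10xxxxxx ✓), payload 110110.
Byte 3: 0xB5 = 10110101 (10xxxxxx ✓), payload 110101.
Byte 4: 0x86 = 10000110 (10xxxxxx ✓), payload 000110.
Concatenate: 001110110110101000110 = 0x76D46 (21 bits → U+76D46).

U+76D46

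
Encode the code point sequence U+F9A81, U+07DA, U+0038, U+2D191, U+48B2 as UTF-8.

U+F9A81: 4-byte form → F3 B9 AA 81.
U+07DA: 2-byte form → DF 9A.
U+0038: 1-byte form → 38.
U+2D191: 4-byte form → F0 AD 86 91.
U+48B2: 3-byte form → E4 A2 B2.
Concatenated (14 bytes): F3 B9 AA 81 DF 9A 38 F0 AD 86 91 E4 A2 B2.

F3 B9 AA 81 DF 9A 38 F0 AD 86 91 E4 A2 B2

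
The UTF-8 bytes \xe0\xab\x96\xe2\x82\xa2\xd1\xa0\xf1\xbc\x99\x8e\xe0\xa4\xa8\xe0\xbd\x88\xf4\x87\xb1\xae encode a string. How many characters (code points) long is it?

Byte at offset 0: 0xE0 = 11100000 → 3-byte char (#1). Advance 3.
Byte at offset 3: 0xE2 = 11100010 → 3-byte char (#2). Advance 3.
Byte at offset 6: 0xD1 = 11010001 → 2-byte char (#3). Advance 2.
Byte at offset 8: 0xF1 = 11110001 → 4-byte char (#4). Advance 4.
Byte at offset 12: 0xE0 = 11100000 → 3-byte char (#5). Advance 3.
Byte at offset 15: 0xE0 = 11100000 → 3-byte char (#6). Advance 3.
Byte at offset 18: 0xF4 = 11110100 → 4-byte char (#7). Advance 4.
Reached end at offset 22 after 7 code points.

7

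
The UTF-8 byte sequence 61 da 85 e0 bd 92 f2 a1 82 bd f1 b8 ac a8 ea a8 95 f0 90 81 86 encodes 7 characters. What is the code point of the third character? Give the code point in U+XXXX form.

U+0F52

Offset 0: leading byte 0x61 = 01100001 → 1-byte char #1 = 61.
Offset 1: leading byte 0xDA = 11011010 → 2-byte char #2 = DA 85.
Offset 3: leading byte 0xE0 = 11100000 → 3-byte char #3 = E0 BD 92.
Leading byte 0xE0 = 11100000 matches 1110xxxx → 3-byte sequence.
Byte 1: 0xE0 = 11100000, payload 0000 (4 bits).
Byte 2: 0xBD = 10111101 (10xxxxxx ✓), payload 111101.
Byte 3: 0x92 = 10010010 (10xxxxxx ✓), payload 010010.
Concatenate: 0000111101010010 = 0xF52 (16 bits → U+0F52).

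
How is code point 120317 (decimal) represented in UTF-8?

U+1D5FD = 0x1D5FD = 120317 decimal. In range U+10000–U+10FFFF → 4-byte form: 11110xxx 10xxxxxx 10xxxxxx 10xxxxxx.
Binary (21 bits): 000011101010111111101.
Split 3+6+6+6: 000 | 011101 | 010111 | 111101.
Byte 1: 11110000 = 0xF0.
Byte 2: 10011101 = 0x9D.
Byte 3: 10010111 = 0x97.
Byte 4: 10111101 = 0xBD.

F0 9D 97 BD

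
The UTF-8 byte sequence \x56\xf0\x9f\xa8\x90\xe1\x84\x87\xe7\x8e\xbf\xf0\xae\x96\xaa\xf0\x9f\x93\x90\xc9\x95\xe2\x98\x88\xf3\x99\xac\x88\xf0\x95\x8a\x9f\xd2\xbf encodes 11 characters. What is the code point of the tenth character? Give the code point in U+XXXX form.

U+1529F

Offset 0: leading byte 0x56 = 01010110 → 1-byte char #1 = 56.
Offset 1: leading byte 0xF0 = 11110000 → 4-byte char #2 = F0 9F A8 90.
Offset 5: leading byte 0xE1 = 11100001 → 3-byte char #3 = E1 84 87.
Offset 8: leading byte 0xE7 = 11100111 → 3-byte char #4 = E7 8E BF.
Offset 11: leading byte 0xF0 = 11110000 → 4-byte char #5 = F0 AE 96 AA.
Offset 15: leading byte 0xF0 = 11110000 → 4-byte char #6 = F0 9F 93 90.
Offset 19: leading byte 0xC9 = 11001001 → 2-byte char #7 = C9 95.
Offset 21: leading byte 0xE2 = 11100010 → 3-byte char #8 = E2 98 88.
Offset 24: leading byte 0xF3 = 11110011 → 4-byte char #9 = F3 99 AC 88.
Offset 28: leading byte 0xF0 = 11110000 → 4-byte char #10 = F0 95 8A 9F.
Leading byte 0xF0 = 11110000 matches 11110xxx → 4-byte sequence.
Byte 1: 0xF0 = 11110000, payload 000 (3 bits).
Byte 2: 0x95 = 10010101 (10xxxxxx ✓), payload 010101.
Byte 3: 0x8A = 10001010 (10xxxxxx ✓), payload 001010.
Byte 4: 0x9F = 10011111 (10xxxxxx ✓), payload 011111.
Concatenate: 000010101001010011111 = 0x1529F (21 bits → U+1529F).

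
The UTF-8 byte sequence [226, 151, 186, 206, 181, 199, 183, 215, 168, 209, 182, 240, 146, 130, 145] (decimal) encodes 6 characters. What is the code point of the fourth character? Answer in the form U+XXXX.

U+05E8

Offset 0: leading byte 0xE2 = 11100010 → 3-byte char #1 = E2 97 BA.
Offset 3: leading byte 0xCE = 11001110 → 2-byte char #2 = CE B5.
Offset 5: leading byte 0xC7 = 11000111 → 2-byte char #3 = C7 B7.
Offset 7: leading byte 0xD7 = 11010111 → 2-byte char #4 = D7 A8.
Leading byte 0xD7 = 11010111 matches 110xxxxx → 2-byte sequence.
Byte 1: 0xD7 = 11010111, payload 10111 (5 bits).
Byte 2: 0xA8 = 10101000 (10xxxxxx ✓), payload 101000.
Concatenate: 10111101000 = 0x5E8 (11 bits → U+05E8).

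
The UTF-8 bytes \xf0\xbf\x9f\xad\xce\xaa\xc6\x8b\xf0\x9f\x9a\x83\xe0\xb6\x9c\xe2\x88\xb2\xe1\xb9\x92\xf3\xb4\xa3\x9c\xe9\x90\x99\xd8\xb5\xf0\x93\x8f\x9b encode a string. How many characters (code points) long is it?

Byte at offset 0: 0xF0 = 11110000 → 4-byte char (#1). Advance 4.
Byte at offset 4: 0xCE = 11001110 → 2-byte char (#2). Advance 2.
Byte at offset 6: 0xC6 = 11000110 → 2-byte char (#3). Advance 2.
Byte at offset 8: 0xF0 = 11110000 → 4-byte char (#4). Advance 4.
Byte at offset 12: 0xE0 = 11100000 → 3-byte char (#5). Advance 3.
Byte at offset 15: 0xE2 = 11100010 → 3-byte char (#6). Advance 3.
Byte at offset 18: 0xE1 = 11100001 → 3-byte char (#7). Advance 3.
Byte at offset 21: 0xF3 = 11110011 → 4-byte char (#8). Advance 4.
Byte at offset 25: 0xE9 = 11101001 → 3-byte char (#9). Advance 3.
Byte at offset 28: 0xD8 = 11011000 → 2-byte char (#10). Advance 2.
Byte at offset 30: 0xF0 = 11110000 → 4-byte char (#11). Advance 4.
Reached end at offset 34 after 11 code points.

11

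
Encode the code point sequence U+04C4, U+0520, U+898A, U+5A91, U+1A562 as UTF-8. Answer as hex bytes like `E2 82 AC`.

D3 84 D4 A0 E8 A6 8A E5 AA 91 F0 9A 95 A2

U+04C4: 2-byte form → D3 84.
U+0520: 2-byte form → D4 A0.
U+898A: 3-byte form → E8 A6 8A.
U+5A91: 3-byte form → E5 AA 91.
U+1A562: 4-byte form → F0 9A 95 A2.
Concatenated (14 bytes): D3 84 D4 A0 E8 A6 8A E5 AA 91 F0 9A 95 A2.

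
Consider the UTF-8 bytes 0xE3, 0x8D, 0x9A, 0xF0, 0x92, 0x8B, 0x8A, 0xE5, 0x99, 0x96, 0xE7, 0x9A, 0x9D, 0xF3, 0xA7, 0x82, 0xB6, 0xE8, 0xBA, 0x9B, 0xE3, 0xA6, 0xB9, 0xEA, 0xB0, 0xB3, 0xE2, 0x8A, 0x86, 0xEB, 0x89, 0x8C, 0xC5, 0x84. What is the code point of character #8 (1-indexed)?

U+AC33

Offset 0: leading byte 0xE3 = 11100011 → 3-byte char #1 = E3 8D 9A.
Offset 3: leading byte 0xF0 = 11110000 → 4-byte char #2 = F0 92 8B 8A.
Offset 7: leading byte 0xE5 = 11100101 → 3-byte char #3 = E5 99 96.
Offset 10: leading byte 0xE7 = 11100111 → 3-byte char #4 = E7 9A 9D.
Offset 13: leading byte 0xF3 = 11110011 → 4-byte char #5 = F3 A7 82 B6.
Offset 17: leading byte 0xE8 = 11101000 → 3-byte char #6 = E8 BA 9B.
Offset 20: leading byte 0xE3 = 11100011 → 3-byte char #7 = E3 A6 B9.
Offset 23: leading byte 0xEA = 11101010 → 3-byte char #8 = EA B0 B3.
Leading byte 0xEA = 11101010 matches 1110xxxx → 3-byte sequence.
Byte 1: 0xEA = 11101010, payload 1010 (4 bits).
Byte 2: 0xB0 = 10110000 (10xxxxxx ✓), payload 110000.
Byte 3: 0xB3 = 10110011 (10xxxxxx ✓), payload 110011.
Concatenate: 1010110000110011 = 0xAC33 (16 bits → U+AC33).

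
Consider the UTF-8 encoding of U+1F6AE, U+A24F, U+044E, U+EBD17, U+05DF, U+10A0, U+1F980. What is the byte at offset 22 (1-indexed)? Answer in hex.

1-indexed offset 22 is 0-indexed offset 21.
U+1F6AE → 4-byte form F0 9F 9A AE at offsets 0–3.
U+A24F → 3-byte form EA 89 8F at offsets 4–6.
U+044E → 2-byte form D1 8E at offsets 7–8.
U+EBD17 → 4-byte form F3 AB B4 97 at offsets 9–12.
U+05DF → 2-byte form D7 9F at offsets 13–14.
U+10A0 → 3-byte form E1 82 A0 at offsets 15–17.
U+1F980 → 4-byte form F0 9F A6 80 at offsets 18–21.
Offset 21 falls in char 7's range; it's byte 4 of F0 9F A6 80 = 0x80.

0x80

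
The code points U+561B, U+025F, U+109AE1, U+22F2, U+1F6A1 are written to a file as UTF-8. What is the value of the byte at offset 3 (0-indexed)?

0xC9

U+561B → 3-byte form E5 98 9B at offsets 0–2.
U+025F → 2-byte form C9 9F at offsets 3–4.
Offset 3 falls in char 2's range; it's byte 1 of C9 9F = 0xC9.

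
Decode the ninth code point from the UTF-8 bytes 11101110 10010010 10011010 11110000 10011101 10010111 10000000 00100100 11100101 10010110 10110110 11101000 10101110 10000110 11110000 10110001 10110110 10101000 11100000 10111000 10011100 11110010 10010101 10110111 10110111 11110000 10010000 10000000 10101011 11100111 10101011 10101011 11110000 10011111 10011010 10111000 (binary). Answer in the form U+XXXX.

Offset 0: leading byte 0xEE = 11101110 → 3-byte char #1 = EE 92 9A.
Offset 3: leading byte 0xF0 = 11110000 → 4-byte char #2 = F0 9D 97 80.
Offset 7: leading byte 0x24 = 00100100 → 1-byte char #3 = 24.
Offset 8: leading byte 0xE5 = 11100101 → 3-byte char #4 = E5 96 B6.
Offset 11: leading byte 0xE8 = 11101000 → 3-byte char #5 = E8 AE 86.
Offset 14: leading byte 0xF0 = 11110000 → 4-byte char #6 = F0 B1 B6 A8.
Offset 18: leading byte 0xE0 = 11100000 → 3-byte char #7 = E0 B8 9C.
Offset 21: leading byte 0xF2 = 11110010 → 4-byte char #8 = F2 95 B7 B7.
Offset 25: leading byte 0xF0 = 11110000 → 4-byte char #9 = F0 90 80 AB.
Leading byte 0xF0 = 11110000 matches 11110xxx → 4-byte sequence.
Byte 1: 0xF0 = 11110000, payload 000 (3 bits).
Byte 2: 0x90 = 10010000 (10xxxxxx ✓), payload 010000.
Byte 3: 0x80 = 10000000 (10xxxxxx ✓), payload 000000.
Byte 4: 0xAB = 10101011 (10xxxxxx ✓), payload 101011.
Concatenate: 000010000000000101011 = 0x1002B (21 bits → U+1002B).

U+1002B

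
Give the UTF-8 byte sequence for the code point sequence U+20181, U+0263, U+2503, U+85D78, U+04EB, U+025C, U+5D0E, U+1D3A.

F0 A0 86 81 C9 A3 E2 94 83 F2 85 B5 B8 D3 AB C9 9C E5 B4 8E E1 B4 BA

U+20181: 4-byte form → F0 A0 86 81.
U+0263: 2-byte form → C9 A3.
U+2503: 3-byte form → E2 94 83.
U+85D78: 4-byte form → F2 85 B5 B8.
U+04EB: 2-byte form → D3 AB.
U+025C: 2-byte form → C9 9C.
U+5D0E: 3-byte form → E5 B4 8E.
U+1D3A: 3-byte form → E1 B4 BA.
Concatenated (23 bytes): F0 A0 86 81 C9 A3 E2 94 83 F2 85 B5 B8 D3 AB C9 9C E5 B4 8E E1 B4 BA.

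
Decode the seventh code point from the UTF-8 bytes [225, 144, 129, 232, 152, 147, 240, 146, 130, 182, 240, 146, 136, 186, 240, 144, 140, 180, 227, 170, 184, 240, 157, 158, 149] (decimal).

Offset 0: leading byte 0xE1 = 11100001 → 3-byte char #1 = E1 90 81.
Offset 3: leading byte 0xE8 = 11101000 → 3-byte char #2 = E8 98 93.
Offset 6: leading byte 0xF0 = 11110000 → 4-byte char #3 = F0 92 82 B6.
Offset 10: leading byte 0xF0 = 11110000 → 4-byte char #4 = F0 92 88 BA.
Offset 14: leading byte 0xF0 = 11110000 → 4-byte char #5 = F0 90 8C B4.
Offset 18: leading byte 0xE3 = 11100011 → 3-byte char #6 = E3 AA B8.
Offset 21: leading byte 0xF0 = 11110000 → 4-byte char #7 = F0 9D 9E 95.
Leading byte 0xF0 = 11110000 matches 11110xxx → 4-byte sequence.
Byte 1: 0xF0 = 11110000, payload 000 (3 bits).
Byte 2: 0x9D = 10011101 (10xxxxxx ✓), payload 011101.
Byte 3: 0x9E = 10011110 (10xxxxxx ✓), payload 011110.
Byte 4: 0x95 = 10010101 (10xxxxxx ✓), payload 010101.
Concatenate: 000011101011110010101 = 0x1D795 (21 bits → U+1D795).

U+1D795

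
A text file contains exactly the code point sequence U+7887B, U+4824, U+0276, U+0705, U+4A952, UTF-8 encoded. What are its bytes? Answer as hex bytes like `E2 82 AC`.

F1 B8 A1 BB E4 A0 A4 C9 B6 DC 85 F1 8A A5 92

U+7887B: 4-byte form → F1 B8 A1 BB.
U+4824: 3-byte form → E4 A0 A4.
U+0276: 2-byte form → C9 B6.
U+0705: 2-byte form → DC 85.
U+4A952: 4-byte form → F1 8A A5 92.
Concatenated (15 bytes): F1 B8 A1 BB E4 A0 A4 C9 B6 DC 85 F1 8A A5 92.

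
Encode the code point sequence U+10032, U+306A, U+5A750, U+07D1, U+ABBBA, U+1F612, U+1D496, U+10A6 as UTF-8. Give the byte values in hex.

U+10032: 4-byte form → F0 90 80 B2.
U+306A: 3-byte form → E3 81 AA.
U+5A750: 4-byte form → F1 9A 9D 90.
U+07D1: 2-byte form → DF 91.
U+ABBBA: 4-byte form → F2 AB AE BA.
U+1F612: 4-byte form → F0 9F 98 92.
U+1D496: 4-byte form → F0 9D 92 96.
U+10A6: 3-byte form → E1 82 A6.
Concatenated (28 bytes): F0 90 80 B2 E3 81 AA F1 9A 9D 90 DF 91 F2 AB AE BA F0 9F 98 92 F0 9D 92 96 E1 82 A6.

F0 90 80 B2 E3 81 AA F1 9A 9D 90 DF 91 F2 AB AE BA F0 9F 98 92 F0 9D 92 96 E1 82 A6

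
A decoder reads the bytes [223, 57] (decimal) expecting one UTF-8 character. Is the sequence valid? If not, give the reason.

Leading byte 0xDF = 11011111 → 2-byte form.
Byte 2 is 0x39 = 00111001, which is not 10xxxxxx — expected a continuation byte.

invalid (non-continuation byte where continuation expected)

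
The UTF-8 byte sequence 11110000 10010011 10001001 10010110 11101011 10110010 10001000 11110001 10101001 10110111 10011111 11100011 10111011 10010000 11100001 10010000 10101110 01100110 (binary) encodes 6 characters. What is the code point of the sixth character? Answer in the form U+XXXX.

U+0066

Offset 0: leading byte 0xF0 = 11110000 → 4-byte char #1 = F0 93 89 96.
Offset 4: leading byte 0xEB = 11101011 → 3-byte char #2 = EB B2 88.
Offset 7: leading byte 0xF1 = 11110001 → 4-byte char #3 = F1 A9 B7 9F.
Offset 11: leading byte 0xE3 = 11100011 → 3-byte char #4 = E3 BB 90.
Offset 14: leading byte 0xE1 = 11100001 → 3-byte char #5 = E1 90 AE.
Offset 17: leading byte 0x66 = 01100110 → 1-byte char #6 = 66.
Leading byte 0x66 = 01100110 matches 0xxxxxxx → 1-byte sequence.
Byte 1: 0x66 = 01100110, payload 1100110 (7 bits).
Concatenate: 1100110 = 0x66 (7 bits → U+0066).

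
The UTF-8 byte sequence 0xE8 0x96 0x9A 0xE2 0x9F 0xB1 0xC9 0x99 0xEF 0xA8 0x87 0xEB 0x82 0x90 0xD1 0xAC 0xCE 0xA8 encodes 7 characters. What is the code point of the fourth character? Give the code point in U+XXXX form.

U+FA07

Offset 0: leading byte 0xE8 = 11101000 → 3-byte char #1 = E8 96 9A.
Offset 3: leading byte 0xE2 = 11100010 → 3-byte char #2 = E2 9F B1.
Offset 6: leading byte 0xC9 = 11001001 → 2-byte char #3 = C9 99.
Offset 8: leading byte 0xEF = 11101111 → 3-byte char #4 = EF A8 87.
Leading byte 0xEF = 11101111 matches 1110xxxx → 3-byte sequence.
Byte 1: 0xEF = 11101111, payload 1111 (4 bits).
Byte 2: 0xA8 = 10101000 (10xxxxxx ✓), payload 101000.
Byte 3: 0x87 = 10000111 (10xxxxxx ✓), payload 000111.
Concatenate: 1111101000000111 = 0xFA07 (16 bits → U+FA07).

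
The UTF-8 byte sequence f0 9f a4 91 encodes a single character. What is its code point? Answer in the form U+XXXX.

Leading byte 0xF0 = 11110000 matches 11110xxx → 4-byte sequence.
Byte 1: 0xF0 = 11110000, payload 000 (3 bits).
Byte 2: 0x9F = 10011111 (10xxxxxx ✓), payload 011111.
Byte 3: 0xA4 = 10100100 (10xxxxxx ✓), payload 100100.
Byte 4: 0x91 = 10010001 (10xxxxxx ✓), payload 010001.
Concatenate: 000011111100100010001 = 0x1F911 (21 bits → U+1F911).

U+1F911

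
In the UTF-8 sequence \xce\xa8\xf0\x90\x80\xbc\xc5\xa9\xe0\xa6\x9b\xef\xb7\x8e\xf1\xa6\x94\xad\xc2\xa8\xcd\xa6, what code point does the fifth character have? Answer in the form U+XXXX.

U+FDCE

Offset 0: leading byte 0xCE = 11001110 → 2-byte char #1 = CE A8.
Offset 2: leading byte 0xF0 = 11110000 → 4-byte char #2 = F0 90 80 BC.
Offset 6: leading byte 0xC5 = 11000101 → 2-byte char #3 = C5 A9.
Offset 8: leading byte 0xE0 = 11100000 → 3-byte char #4 = E0 A6 9B.
Offset 11: leading byte 0xEF = 11101111 → 3-byte char #5 = EF B7 8E.
Leading byte 0xEF = 11101111 matches 1110xxxx → 3-byte sequence.
Byte 1: 0xEF = 11101111, payload 1111 (4 bits).
Byte 2: 0xB7 = 10110111 (10xxxxxx ✓), payload 110111.
Byte 3: 0x8E = 10001110 (10xxxxxx ✓), payload 001110.
Concatenate: 1111110111001110 = 0xFDCE (16 bits → U+FDCE).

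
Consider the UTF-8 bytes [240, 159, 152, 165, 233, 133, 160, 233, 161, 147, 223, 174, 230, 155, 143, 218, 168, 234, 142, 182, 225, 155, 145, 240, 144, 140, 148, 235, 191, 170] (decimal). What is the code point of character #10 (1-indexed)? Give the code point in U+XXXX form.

Offset 0: leading byte 0xF0 = 11110000 → 4-byte char #1 = F0 9F 98 A5.
Offset 4: leading byte 0xE9 = 11101001 → 3-byte char #2 = E9 85 A0.
Offset 7: leading byte 0xE9 = 11101001 → 3-byte char #3 = E9 A1 93.
Offset 10: leading byte 0xDF = 11011111 → 2-byte char #4 = DF AE.
Offset 12: leading byte 0xE6 = 11100110 → 3-byte char #5 = E6 9B 8F.
Offset 15: leading byte 0xDA = 11011010 → 2-byte char #6 = DA A8.
Offset 17: leading byte 0xEA = 11101010 → 3-byte char #7 = EA 8E B6.
Offset 20: leading byte 0xE1 = 11100001 → 3-byte char #8 = E1 9B 91.
Offset 23: leading byte 0xF0 = 11110000 → 4-byte char #9 = F0 90 8C 94.
Offset 27: leading byte 0xEB = 11101011 → 3-byte char #10 = EB BF AA.
Leading byte 0xEB = 11101011 matches 1110xxxx → 3-byte sequence.
Byte 1: 0xEB = 11101011, payload 1011 (4 bits).
Byte 2: 0xBF = 10111111 (10xxxxxx ✓), payload 111111.
Byte 3: 0xAA = 10101010 (10xxxxxx ✓), payload 101010.
Concatenate: 1011111111101010 = 0xBFEA (16 bits → U+BFEA).

U+BFEA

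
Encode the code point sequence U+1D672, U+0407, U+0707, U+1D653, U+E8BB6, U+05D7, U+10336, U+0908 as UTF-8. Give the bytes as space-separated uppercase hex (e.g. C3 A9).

F0 9D 99 B2 D0 87 DC 87 F0 9D 99 93 F3 A8 AE B6 D7 97 F0 90 8C B6 E0 A4 88

U+1D672: 4-byte form → F0 9D 99 B2.
U+0407: 2-byte form → D0 87.
U+0707: 2-byte form → DC 87.
U+1D653: 4-byte form → F0 9D 99 93.
U+E8BB6: 4-byte form → F3 A8 AE B6.
U+05D7: 2-byte form → D7 97.
U+10336: 4-byte form → F0 90 8C B6.
U+0908: 3-byte form → E0 A4 88.
Concatenated (25 bytes): F0 9D 99 B2 D0 87 DC 87 F0 9D 99 93 F3 A8 AE B6 D7 97 F0 90 8C B6 E0 A4 88.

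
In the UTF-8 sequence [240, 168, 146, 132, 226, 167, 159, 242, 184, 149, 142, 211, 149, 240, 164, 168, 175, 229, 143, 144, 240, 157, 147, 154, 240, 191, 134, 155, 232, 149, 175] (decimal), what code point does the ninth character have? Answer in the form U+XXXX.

U+856F

Offset 0: leading byte 0xF0 = 11110000 → 4-byte char #1 = F0 A8 92 84.
Offset 4: leading byte 0xE2 = 11100010 → 3-byte char #2 = E2 A7 9F.
Offset 7: leading byte 0xF2 = 11110010 → 4-byte char #3 = F2 B8 95 8E.
Offset 11: leading byte 0xD3 = 11010011 → 2-byte char #4 = D3 95.
Offset 13: leading byte 0xF0 = 11110000 → 4-byte char #5 = F0 A4 A8 AF.
Offset 17: leading byte 0xE5 = 11100101 → 3-byte char #6 = E5 8F 90.
Offset 20: leading byte 0xF0 = 11110000 → 4-byte char #7 = F0 9D 93 9A.
Offset 24: leading byte 0xF0 = 11110000 → 4-byte char #8 = F0 BF 86 9B.
Offset 28: leading byte 0xE8 = 11101000 → 3-byte char #9 = E8 95 AF.
Leading byte 0xE8 = 11101000 matches 1110xxxx → 3-byte sequence.
Byte 1: 0xE8 = 11101000, payload 1000 (4 bits).
Byte 2: 0x95 = 10010101 (10xxxxxx ✓), payload 010101.
Byte 3: 0xAF = 10101111 (10xxxxxx ✓), payload 101111.
Concatenate: 1000010101101111 = 0x856F (16 bits → U+856F).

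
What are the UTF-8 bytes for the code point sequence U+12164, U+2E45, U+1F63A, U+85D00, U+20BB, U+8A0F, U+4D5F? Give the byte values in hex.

U+12164: 4-byte form → F0 92 85 A4.
U+2E45: 3-byte form → E2 B9 85.
U+1F63A: 4-byte form → F0 9F 98 BA.
U+85D00: 4-byte form → F2 85 B4 80.
U+20BB: 3-byte form → E2 82 BB.
U+8A0F: 3-byte form → E8 A8 8F.
U+4D5F: 3-byte form → E4 B5 9F.
Concatenated (24 bytes): F0 92 85 A4 E2 B9 85 F0 9F 98 BA F2 85 B4 80 E2 82 BB E8 A8 8F E4 B5 9F.

F0 92 85 A4 E2 B9 85 F0 9F 98 BA F2 85 B4 80 E2 82 BB E8 A8 8F E4 B5 9F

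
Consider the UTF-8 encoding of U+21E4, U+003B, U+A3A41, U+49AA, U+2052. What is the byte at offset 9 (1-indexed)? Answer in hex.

1-indexed offset 9 is 0-indexed offset 8.
U+21E4 → 3-byte form E2 87 A4 at offsets 0–2.
U+003B → 1-byte form 3B at offsets 3–3.
U+A3A41 → 4-byte form F2 A3 A9 81 at offsets 4–7.
U+49AA → 3-byte form E4 A6 AA at offsets 8–10.
Offset 8 falls in char 4's range; it's byte 1 of E4 A6 AA = 0xE4.

0xE4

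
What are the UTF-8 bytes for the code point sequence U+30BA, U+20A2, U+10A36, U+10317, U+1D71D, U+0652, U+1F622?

E3 82 BA E2 82 A2 F0 90 A8 B6 F0 90 8C 97 F0 9D 9C 9D D9 92 F0 9F 98 A2

U+30BA: 3-byte form → E3 82 BA.
U+20A2: 3-byte form → E2 82 A2.
U+10A36: 4-byte form → F0 90 A8 B6.
U+10317: 4-byte form → F0 90 8C 97.
U+1D71D: 4-byte form → F0 9D 9C 9D.
U+0652: 2-byte form → D9 92.
U+1F622: 4-byte form → F0 9F 98 A2.
Concatenated (24 bytes): E3 82 BA E2 82 A2 F0 90 A8 B6 F0 90 8C 97 F0 9D 9C 9D D9 92 F0 9F 98 A2.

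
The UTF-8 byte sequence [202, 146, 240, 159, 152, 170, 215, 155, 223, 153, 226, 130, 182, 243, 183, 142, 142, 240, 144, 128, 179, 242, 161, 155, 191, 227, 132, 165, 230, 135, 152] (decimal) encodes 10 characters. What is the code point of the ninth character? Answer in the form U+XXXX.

Offset 0: leading byte 0xCA = 11001010 → 2-byte char #1 = CA 92.
Offset 2: leading byte 0xF0 = 11110000 → 4-byte char #2 = F0 9F 98 AA.
Offset 6: leading byte 0xD7 = 11010111 → 2-byte char #3 = D7 9B.
Offset 8: leading byte 0xDF = 11011111 → 2-byte char #4 = DF 99.
Offset 10: leading byte 0xE2 = 11100010 → 3-byte char #5 = E2 82 B6.
Offset 13: leading byte 0xF3 = 11110011 → 4-byte char #6 = F3 B7 8E 8E.
Offset 17: leading byte 0xF0 = 11110000 → 4-byte char #7 = F0 90 80 B3.
Offset 21: leading byte 0xF2 = 11110010 → 4-byte char #8 = F2 A1 9B BF.
Offset 25: leading byte 0xE3 = 11100011 → 3-byte char #9 = E3 84 A5.
Leading byte 0xE3 = 11100011 matches 1110xxxx → 3-byte sequence.
Byte 1: 0xE3 = 11100011, payload 0011 (4 bits).
Byte 2: 0x84 = 10000100 (10xxxxxx ✓), payload 000100.
Byte 3: 0xA5 = 10100101 (10xxxxxx ✓), payload 100101.
Concatenate: 0011000100100101 = 0x3125 (16 bits → U+3125).

U+3125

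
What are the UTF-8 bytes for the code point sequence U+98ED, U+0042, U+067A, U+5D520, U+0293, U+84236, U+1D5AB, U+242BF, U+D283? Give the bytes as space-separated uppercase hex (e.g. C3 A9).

E9 A3 AD 42 D9 BA F1 9D 94 A0 CA 93 F2 84 88 B6 F0 9D 96 AB F0 A4 8A BF ED 8A 83

U+98ED: 3-byte form → E9 A3 AD.
U+0042: 1-byte form → 42.
U+067A: 2-byte form → D9 BA.
U+5D520: 4-byte form → F1 9D 94 A0.
U+0293: 2-byte form → CA 93.
U+84236: 4-byte form → F2 84 88 B6.
U+1D5AB: 4-byte form → F0 9D 96 AB.
U+242BF: 4-byte form → F0 A4 8A BF.
U+D283: 3-byte form → ED 8A 83.
Concatenated (27 bytes): E9 A3 AD 42 D9 BA F1 9D 94 A0 CA 93 F2 84 88 B6 F0 9D 96 AB F0 A4 8A BF ED 8A 83.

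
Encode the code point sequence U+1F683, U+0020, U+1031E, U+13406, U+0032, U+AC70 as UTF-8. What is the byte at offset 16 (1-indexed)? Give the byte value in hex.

1-indexed offset 16 is 0-indexed offset 15.
U+1F683 → 4-byte form F0 9F 9A 83 at offsets 0–3.
U+0020 → 1-byte form 20 at offsets 4–4.
U+1031E → 4-byte form F0 90 8C 9E at offsets 5–8.
U+13406 → 4-byte form F0 93 90 86 at offsets 9–12.
U+0032 → 1-byte form 32 at offsets 13–13.
U+AC70 → 3-byte form EA B1 B0 at offsets 14–16.
Offset 15 falls in char 6's range; it's byte 2 of EA B1 B0 = 0xB1.

0xB1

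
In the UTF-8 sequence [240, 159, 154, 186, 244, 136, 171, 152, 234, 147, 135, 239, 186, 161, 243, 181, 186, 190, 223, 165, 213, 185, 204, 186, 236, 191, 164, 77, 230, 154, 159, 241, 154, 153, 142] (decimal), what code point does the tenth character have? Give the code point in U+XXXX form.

Offset 0: leading byte 0xF0 = 11110000 → 4-byte char #1 = F0 9F 9A BA.
Offset 4: leading byte 0xF4 = 11110100 → 4-byte char #2 = F4 88 AB 98.
Offset 8: leading byte 0xEA = 11101010 → 3-byte char #3 = EA 93 87.
Offset 11: leading byte 0xEF = 11101111 → 3-byte char #4 = EF BA A1.
Offset 14: leading byte 0xF3 = 11110011 → 4-byte char #5 = F3 B5 BA BE.
Offset 18: leading byte 0xDF = 11011111 → 2-byte char #6 = DF A5.
Offset 20: leading byte 0xD5 = 11010101 → 2-byte char #7 = D5 B9.
Offset 22: leading byte 0xCC = 11001100 → 2-byte char #8 = CC BA.
Offset 24: leading byte 0xEC = 11101100 → 3-byte char #9 = EC BF A4.
Offset 27: leading byte 0x4D = 01001101 → 1-byte char #10 = 4D.
Leading byte 0x4D = 01001101 matches 0xxxxxxx → 1-byte sequence.
Byte 1: 0x4D = 01001101, payload 1001101 (7 bits).
Concatenate: 1001101 = 0x4D (7 bits → U+004D).

U+004D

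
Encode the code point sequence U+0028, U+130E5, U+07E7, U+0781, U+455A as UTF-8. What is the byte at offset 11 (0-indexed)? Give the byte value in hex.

0x9A

U+0028 → 1-byte form 28 at offsets 0–0.
U+130E5 → 4-byte form F0 93 83 A5 at offsets 1–4.
U+07E7 → 2-byte form DF A7 at offsets 5–6.
U+0781 → 2-byte form DE 81 at offsets 7–8.
U+455A → 3-byte form E4 95 9A at offsets 9–11.
Offset 11 falls in char 5's range; it's byte 3 of E4 95 9A = 0x9A.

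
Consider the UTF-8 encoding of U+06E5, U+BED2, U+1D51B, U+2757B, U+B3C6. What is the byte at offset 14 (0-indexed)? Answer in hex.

0x8F

U+06E5 → 2-byte form DB A5 at offsets 0–1.
U+BED2 → 3-byte form EB BB 92 at offsets 2–4.
U+1D51B → 4-byte form F0 9D 94 9B at offsets 5–8.
U+2757B → 4-byte form F0 A7 95 BB at offsets 9–12.
U+B3C6 → 3-byte form EB 8F 86 at offsets 13–15.
Offset 14 falls in char 5's range; it's byte 2 of EB 8F 86 = 0x8F.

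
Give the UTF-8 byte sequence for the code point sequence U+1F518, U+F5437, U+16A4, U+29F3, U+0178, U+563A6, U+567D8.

F0 9F 94 98 F3 B5 90 B7 E1 9A A4 E2 A7 B3 C5 B8 F1 96 8E A6 F1 96 9F 98

U+1F518: 4-byte form → F0 9F 94 98.
U+F5437: 4-byte form → F3 B5 90 B7.
U+16A4: 3-byte form → E1 9A A4.
U+29F3: 3-byte form → E2 A7 B3.
U+0178: 2-byte form → C5 B8.
U+563A6: 4-byte form → F1 96 8E A6.
U+567D8: 4-byte form → F1 96 9F 98.
Concatenated (24 bytes): F0 9F 94 98 F3 B5 90 B7 E1 9A A4 E2 A7 B3 C5 B8 F1 96 8E A6 F1 96 9F 98.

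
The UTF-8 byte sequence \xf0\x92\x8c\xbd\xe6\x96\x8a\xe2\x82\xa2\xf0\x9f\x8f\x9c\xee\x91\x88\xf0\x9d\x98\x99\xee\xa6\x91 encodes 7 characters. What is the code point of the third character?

U+20A2

Offset 0: leading byte 0xF0 = 11110000 → 4-byte char #1 = F0 92 8C BD.
Offset 4: leading byte 0xE6 = 11100110 → 3-byte char #2 = E6 96 8A.
Offset 7: leading byte 0xE2 = 11100010 → 3-byte char #3 = E2 82 A2.
Leading byte 0xE2 = 11100010 matches 1110xxxx → 3-byte sequence.
Byte 1: 0xE2 = 11100010, payload 0010 (4 bits).
Byte 2: 0x82 = 10000010 (10xxxxxx ✓), payload 000010.
Byte 3: 0xA2 = 10100010 (10xxxxxx ✓), payload 100010.
Concatenate: 0010000010100010 = 0x20A2 (16 bits → U+20A2).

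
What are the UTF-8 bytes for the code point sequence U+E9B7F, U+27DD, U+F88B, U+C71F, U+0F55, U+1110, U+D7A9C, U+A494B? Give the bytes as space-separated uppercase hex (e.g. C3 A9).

F3 A9 AD BF E2 9F 9D EF A2 8B EC 9C 9F E0 BD 95 E1 84 90 F3 97 AA 9C F2 A4 A5 8B

U+E9B7F: 4-byte form → F3 A9 AD BF.
U+27DD: 3-byte form → E2 9F 9D.
U+F88B: 3-byte form → EF A2 8B.
U+C71F: 3-byte form → EC 9C 9F.
U+0F55: 3-byte form → E0 BD 95.
U+1110: 3-byte form → E1 84 90.
U+D7A9C: 4-byte form → F3 97 AA 9C.
U+A494B: 4-byte form → F2 A4 A5 8B.
Concatenated (27 bytes): F3 A9 AD BF E2 9F 9D EF A2 8B EC 9C 9F E0 BD 95 E1 84 90 F3 97 AA 9C F2 A4 A5 8B.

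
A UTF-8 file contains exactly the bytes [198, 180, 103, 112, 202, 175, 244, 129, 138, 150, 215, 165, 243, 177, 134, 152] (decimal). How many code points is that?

7

Byte at offset 0: 0xC6 = 11000110 → 2-byte char (#1). Advance 2.
Byte at offset 2: 0x67 = 01100111 → 1-byte char (#2). Advance 1.
Byte at offset 3: 0x70 = 01110000 → 1-byte char (#3). Advance 1.
Byte at offset 4: 0xCA = 11001010 → 2-byte char (#4). Advance 2.
Byte at offset 6: 0xF4 = 11110100 → 4-byte char (#5). Advance 4.
Byte at offset 10: 0xD7 = 11010111 → 2-byte char (#6). Advance 2.
Byte at offset 12: 0xF3 = 11110011 → 4-byte char (#7). Advance 4.
Reached end at offset 16 after 7 code points.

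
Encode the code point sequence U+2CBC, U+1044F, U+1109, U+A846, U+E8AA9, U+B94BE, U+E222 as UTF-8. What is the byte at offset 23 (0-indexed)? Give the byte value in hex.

0xA2

U+2CBC → 3-byte form E2 B2 BC at offsets 0–2.
U+1044F → 4-byte form F0 90 91 8F at offsets 3–6.
U+1109 → 3-byte form E1 84 89 at offsets 7–9.
U+A846 → 3-byte form EA A1 86 at offsets 10–12.
U+E8AA9 → 4-byte form F3 A8 AA A9 at offsets 13–16.
U+B94BE → 4-byte form F2 B9 92 BE at offsets 17–20.
U+E222 → 3-byte form EE 88 A2 at offsets 21–23.
Offset 23 falls in char 7's range; it's byte 3 of EE 88 A2 = 0xA2.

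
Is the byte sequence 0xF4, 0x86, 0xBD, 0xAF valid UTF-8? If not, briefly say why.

valid

Leading byte 0xF4 = 11110100 → 4-byte form.
Continuation bytes 0x86=10000110, 0xBD=10111101, 0xAF=10101111 all match 10xxxxxx.
Decoded value 0x106F6F is ≥ 0x10000 (shortest form) and not a surrogate.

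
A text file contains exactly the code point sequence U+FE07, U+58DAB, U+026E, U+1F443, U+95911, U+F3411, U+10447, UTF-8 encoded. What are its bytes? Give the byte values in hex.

EF B8 87 F1 98 B6 AB C9 AE F0 9F 91 83 F2 95 A4 91 F3 B3 90 91 F0 90 91 87

U+FE07: 3-byte form → EF B8 87.
U+58DAB: 4-byte form → F1 98 B6 AB.
U+026E: 2-byte form → C9 AE.
U+1F443: 4-byte form → F0 9F 91 83.
U+95911: 4-byte form → F2 95 A4 91.
U+F3411: 4-byte form → F3 B3 90 91.
U+10447: 4-byte form → F0 90 91 87.
Concatenated (25 bytes): EF B8 87 F1 98 B6 AB C9 AE F0 9F 91 83 F2 95 A4 91 F3 B3 90 91 F0 90 91 87.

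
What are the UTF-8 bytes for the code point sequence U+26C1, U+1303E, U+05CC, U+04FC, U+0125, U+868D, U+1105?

E2 9B 81 F0 93 80 BE D7 8C D3 BC C4 A5 E8 9A 8D E1 84 85

U+26C1: 3-byte form → E2 9B 81.
U+1303E: 4-byte form → F0 93 80 BE.
U+05CC: 2-byte form → D7 8C.
U+04FC: 2-byte form → D3 BC.
U+0125: 2-byte form → C4 A5.
U+868D: 3-byte form → E8 9A 8D.
U+1105: 3-byte form → E1 84 85.
Concatenated (19 bytes): E2 9B 81 F0 93 80 BE D7 8C D3 BC C4 A5 E8 9A 8D E1 84 85.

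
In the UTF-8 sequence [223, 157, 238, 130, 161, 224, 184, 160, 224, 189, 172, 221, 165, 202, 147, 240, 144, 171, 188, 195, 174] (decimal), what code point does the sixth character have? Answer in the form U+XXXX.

U+0293

Offset 0: leading byte 0xDF = 11011111 → 2-byte char #1 = DF 9D.
Offset 2: leading byte 0xEE = 11101110 → 3-byte char #2 = EE 82 A1.
Offset 5: leading byte 0xE0 = 11100000 → 3-byte char #3 = E0 B8 A0.
Offset 8: leading byte 0xE0 = 11100000 → 3-byte char #4 = E0 BD AC.
Offset 11: leading byte 0xDD = 11011101 → 2-byte char #5 = DD A5.
Offset 13: leading byte 0xCA = 11001010 → 2-byte char #6 = CA 93.
Leading byte 0xCA = 11001010 matches 110xxxxx → 2-byte sequence.
Byte 1: 0xCA = 11001010, payload 01010 (5 bits).
Byte 2: 0x93 = 10010011 (10xxxxxx ✓), payload 010011.
Concatenate: 01010010011 = 0x293 (11 bits → U+0293).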